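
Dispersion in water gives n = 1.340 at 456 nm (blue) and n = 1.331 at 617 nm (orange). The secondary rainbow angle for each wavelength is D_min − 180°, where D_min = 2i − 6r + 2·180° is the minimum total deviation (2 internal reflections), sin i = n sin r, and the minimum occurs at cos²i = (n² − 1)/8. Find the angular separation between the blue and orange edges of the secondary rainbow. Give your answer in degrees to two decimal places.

2.34°

At 456 nm (n = 1.340): cos²i = 0.09945 → i = 71.618°, r = 45.088°, D_min = 232.709°, rainbow angle = 52.709°.
At 617 nm (n = 1.331): cos²i = 0.09645 → i = 71.907°, r = 45.575°, D_min = 230.365°, rainbow angle = 50.365°.
Angular width = |52.709° − 50.365°| = 2.344°.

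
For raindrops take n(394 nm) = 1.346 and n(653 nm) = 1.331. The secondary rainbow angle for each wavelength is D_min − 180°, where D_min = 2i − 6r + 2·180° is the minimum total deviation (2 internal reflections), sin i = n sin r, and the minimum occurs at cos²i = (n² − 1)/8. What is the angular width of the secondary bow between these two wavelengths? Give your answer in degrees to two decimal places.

At 394 nm (n = 1.346): cos²i = 0.10146 → i = 71.426°, r = 44.768°, D_min = 234.241°, rainbow angle = 54.241°.
At 653 nm (n = 1.331): cos²i = 0.09645 → i = 71.907°, r = 45.575°, D_min = 230.365°, rainbow angle = 50.365°.
Angular width = |54.241° − 50.365°| = 3.876°.

3.88°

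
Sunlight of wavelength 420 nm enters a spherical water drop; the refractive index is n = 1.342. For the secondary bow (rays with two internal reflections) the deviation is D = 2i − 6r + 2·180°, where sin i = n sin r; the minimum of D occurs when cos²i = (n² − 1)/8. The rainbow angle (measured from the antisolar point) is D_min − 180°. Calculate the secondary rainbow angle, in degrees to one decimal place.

53.2°

cos²i = (1.80096 − 1)/8 = 0.10012; i = arccos(0.31642) = 71.554°.
sin r = sin 71.554°/1.342 = 0.70687; r = 44.981°.
D_min = 2·71.554° − 6·44.981° + 360° = 233.222°.
Rainbow angle = D_min − 180° = 53.222°.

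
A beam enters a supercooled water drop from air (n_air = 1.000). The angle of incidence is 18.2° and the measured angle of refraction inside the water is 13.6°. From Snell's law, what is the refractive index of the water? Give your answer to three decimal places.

n = sin θ_i / sin θ_r = sin 18.2° / sin 13.6° = 0.3123 / 0.2351 = 1.3283.

1.328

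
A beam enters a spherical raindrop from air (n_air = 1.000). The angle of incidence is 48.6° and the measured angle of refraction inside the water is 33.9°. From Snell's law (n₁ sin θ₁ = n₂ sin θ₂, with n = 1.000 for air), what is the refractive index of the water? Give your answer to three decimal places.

1.345

n = sin θ_i / sin θ_r = sin 48.6° / sin 33.9° = 0.7501 / 0.5577 = 1.3449.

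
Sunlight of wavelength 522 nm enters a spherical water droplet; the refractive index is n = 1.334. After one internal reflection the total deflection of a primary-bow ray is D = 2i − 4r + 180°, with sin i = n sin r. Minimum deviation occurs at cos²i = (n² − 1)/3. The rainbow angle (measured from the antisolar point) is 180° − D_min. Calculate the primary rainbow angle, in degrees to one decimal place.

cos²i = (1.77956 − 1)/3 = 0.25985; i = arccos(0.50976) = 59.352°.
sin r = sin 59.352°/1.334 = 0.64492; r = 40.159°.
D_min = 2·59.352° − 4·40.159° + 180° = 138.067°.
Rainbow angle = 180° − D_min = 41.933°.

41.9°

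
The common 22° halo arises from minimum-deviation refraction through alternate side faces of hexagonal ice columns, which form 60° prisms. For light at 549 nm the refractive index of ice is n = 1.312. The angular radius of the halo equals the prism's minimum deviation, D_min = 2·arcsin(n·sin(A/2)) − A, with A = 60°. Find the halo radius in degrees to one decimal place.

22.0°

n·sin(A/2) = 1.312 × sin 30° = 1.312 × 0.5000 = 0.6560.
D_min = 2·arcsin(0.6560) − 60° = 2 × 40.996° − 60° = 21.991°.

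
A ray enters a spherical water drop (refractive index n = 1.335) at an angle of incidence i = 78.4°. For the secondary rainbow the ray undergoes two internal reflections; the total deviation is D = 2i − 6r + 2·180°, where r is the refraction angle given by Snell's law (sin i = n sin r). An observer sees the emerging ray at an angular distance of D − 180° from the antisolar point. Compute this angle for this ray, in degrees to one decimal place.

sin r = sin 78.4° / 1.335 = 0.9796/1.335 = 0.7338; r = 47.20°.
D = 2·78.4° − 6·47.20° + 2·180° = 156.80° − 283.22° + 360° = 233.58°.
Angle from antisolar point = D − 180° = 53.58°.

53.6°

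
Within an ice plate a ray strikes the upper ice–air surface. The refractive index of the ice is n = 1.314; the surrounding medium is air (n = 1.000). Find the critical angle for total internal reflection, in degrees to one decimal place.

sin θ_c = n_air / n = 1.000 / 1.314 = 0.7610.
θ_c = arcsin(0.7610) = 49.56°.

49.6°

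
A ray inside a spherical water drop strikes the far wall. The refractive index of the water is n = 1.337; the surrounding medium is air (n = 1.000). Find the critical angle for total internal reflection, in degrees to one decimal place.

sin θ_c = n_air / n = 1.000 / 1.337 = 0.7479.
θ_c = arcsin(0.7479) = 48.41°.

48.4°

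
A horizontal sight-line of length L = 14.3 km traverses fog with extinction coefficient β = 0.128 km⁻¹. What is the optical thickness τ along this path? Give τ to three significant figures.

τ = β·L = 0.128 × 14.3 = 1.8304.

1.83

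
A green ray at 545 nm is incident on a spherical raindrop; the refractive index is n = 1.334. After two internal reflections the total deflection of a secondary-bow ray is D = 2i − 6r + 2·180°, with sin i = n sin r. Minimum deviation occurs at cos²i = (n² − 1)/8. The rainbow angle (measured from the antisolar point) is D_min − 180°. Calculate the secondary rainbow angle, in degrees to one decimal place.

51.2°

cos²i = (1.77956 − 1)/8 = 0.09744; i = arccos(0.31216) = 71.810°.
sin r = sin 71.810°/1.334 = 0.71217; r = 45.411°.
D_min = 2·71.810° − 6·45.411° + 360° = 231.153°.
Rainbow angle = D_min − 180° = 51.153°.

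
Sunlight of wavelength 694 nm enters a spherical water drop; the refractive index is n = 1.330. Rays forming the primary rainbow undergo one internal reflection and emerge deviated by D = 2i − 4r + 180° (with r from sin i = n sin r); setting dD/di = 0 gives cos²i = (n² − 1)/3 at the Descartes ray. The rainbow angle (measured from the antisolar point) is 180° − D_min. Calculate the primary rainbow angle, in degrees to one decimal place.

42.5°

cos²i = (1.76890 − 1)/3 = 0.25630; i = arccos(0.50626) = 59.585°.
sin r = sin 59.585°/1.330 = 0.64841; r = 40.422°.
D_min = 2·59.585° − 4·40.422° + 180° = 137.484°.
Rainbow angle = 180° − D_min = 42.516°.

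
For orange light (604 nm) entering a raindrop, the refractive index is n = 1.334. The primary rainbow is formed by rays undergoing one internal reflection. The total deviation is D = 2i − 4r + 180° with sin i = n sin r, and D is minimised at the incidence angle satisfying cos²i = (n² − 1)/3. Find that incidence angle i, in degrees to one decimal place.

59.4°

cos²i = (1.334² − 1)/3 = (1.77956 − 1)/3 = 0.25985.
cos i = 0.50976, so i = 59.352°.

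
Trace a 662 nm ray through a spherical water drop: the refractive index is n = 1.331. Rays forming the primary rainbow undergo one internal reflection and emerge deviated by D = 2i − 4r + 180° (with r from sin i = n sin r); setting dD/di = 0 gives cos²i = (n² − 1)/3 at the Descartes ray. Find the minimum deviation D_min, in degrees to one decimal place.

cos²i = (1.77156 − 1)/3 = 0.25719; i = arccos(0.50714) = 59.527°.
sin r = sin 59.527°/1.331 = 0.64753; r = 40.356°.
D_min = 2·59.527° − 4·40.356° + 180° = 137.630°.

137.6°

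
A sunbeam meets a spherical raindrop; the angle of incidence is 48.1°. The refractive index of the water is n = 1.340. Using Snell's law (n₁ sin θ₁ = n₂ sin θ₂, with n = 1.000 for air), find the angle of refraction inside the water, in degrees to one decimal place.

Snell: sin θ_r = sin θ_i / n = sin 48.1° / 1.340 = 0.7443 / 1.340 = 0.5555.
θ_r = arcsin(0.5555) = 33.74°.

33.7°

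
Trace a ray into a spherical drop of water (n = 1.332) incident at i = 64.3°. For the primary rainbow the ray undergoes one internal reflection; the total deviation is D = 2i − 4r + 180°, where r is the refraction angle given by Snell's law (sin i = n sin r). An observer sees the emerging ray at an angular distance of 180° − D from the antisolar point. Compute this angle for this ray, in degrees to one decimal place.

sin r = sin 64.3° / 1.332 = 0.9011/1.332 = 0.6765; r = 42.57°.
D = 2·64.3° − 4·42.57° + 180° = 128.60° − 170.28° + 180° = 138.32°.
Angle from antisolar point = 180° − D = 41.68°.

41.7°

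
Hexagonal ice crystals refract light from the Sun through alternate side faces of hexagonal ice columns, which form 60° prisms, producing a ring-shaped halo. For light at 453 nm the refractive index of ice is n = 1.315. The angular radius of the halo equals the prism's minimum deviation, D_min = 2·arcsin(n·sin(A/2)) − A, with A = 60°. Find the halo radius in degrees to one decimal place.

22.2°

n·sin(A/2) = 1.315 × sin 30° = 1.315 × 0.5000 = 0.6575.
D_min = 2·arcsin(0.6575) − 60° = 2 × 41.109° − 60° = 22.219°.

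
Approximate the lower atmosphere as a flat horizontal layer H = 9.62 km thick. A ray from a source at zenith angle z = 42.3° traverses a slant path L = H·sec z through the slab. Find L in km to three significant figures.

13.0 km

sec z = 1/cos 42.3° = 1.3520.
L = 9.62 × 1.3520 = 13.006 km.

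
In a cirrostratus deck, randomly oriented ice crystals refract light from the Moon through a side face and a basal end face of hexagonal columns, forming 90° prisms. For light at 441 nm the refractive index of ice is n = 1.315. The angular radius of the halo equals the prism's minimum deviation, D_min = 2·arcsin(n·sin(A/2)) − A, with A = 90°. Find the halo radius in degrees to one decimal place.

n·sin(A/2) = 1.315 × sin 45° = 1.315 × 0.7071 = 0.9298.
D_min = 2·arcsin(0.9298) − 90° = 2 × 68.411° − 90° = 46.821°.

46.8°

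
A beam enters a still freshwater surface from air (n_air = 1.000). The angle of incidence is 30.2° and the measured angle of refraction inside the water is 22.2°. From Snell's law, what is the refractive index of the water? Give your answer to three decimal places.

n = sin θ_i / sin θ_r = sin 30.2° / sin 22.2° = 0.5030 / 0.3778 = 1.3313.

1.331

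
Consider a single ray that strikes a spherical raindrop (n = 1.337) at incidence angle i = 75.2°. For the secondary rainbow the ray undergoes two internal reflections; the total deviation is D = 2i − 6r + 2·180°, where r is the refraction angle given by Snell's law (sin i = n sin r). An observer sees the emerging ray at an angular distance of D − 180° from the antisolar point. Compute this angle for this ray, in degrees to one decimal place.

sin r = sin 75.2° / 1.337 = 0.9668/1.337 = 0.7231; r = 46.31°.
D = 2·75.2° − 6·46.31° + 2·180° = 150.40° − 277.88° + 360° = 232.52°.
Angle from antisolar point = D − 180° = 52.52°.

52.5°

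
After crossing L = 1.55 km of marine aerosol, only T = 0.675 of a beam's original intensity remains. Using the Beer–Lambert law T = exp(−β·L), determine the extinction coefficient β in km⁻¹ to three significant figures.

0.254 km⁻¹

Beer–Lambert: T = exp(−βL) ⇒ β = −ln(T)/L = −ln(0.675)/1.55 = 0.3930/1.55 = 0.2536 km⁻¹.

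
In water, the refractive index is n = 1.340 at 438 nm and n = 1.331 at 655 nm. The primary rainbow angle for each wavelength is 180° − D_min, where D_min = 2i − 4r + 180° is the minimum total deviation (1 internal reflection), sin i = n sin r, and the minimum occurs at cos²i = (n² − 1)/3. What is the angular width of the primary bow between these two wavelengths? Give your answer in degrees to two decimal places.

1.30°

At 438 nm (n = 1.340): cos²i = 0.26520 → i = 59.004°, r = 39.770°, D_min = 138.929°, rainbow angle = 41.071°.
At 655 nm (n = 1.331): cos²i = 0.25719 → i = 59.527°, r = 40.356°, D_min = 137.630°, rainbow angle = 42.370°.
Angular width = |41.071° − 42.370°| = 1.299°.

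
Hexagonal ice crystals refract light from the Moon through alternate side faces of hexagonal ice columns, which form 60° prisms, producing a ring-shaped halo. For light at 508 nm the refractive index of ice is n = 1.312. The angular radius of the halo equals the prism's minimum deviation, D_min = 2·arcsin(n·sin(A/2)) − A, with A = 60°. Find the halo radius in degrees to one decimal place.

22.0°

n·sin(A/2) = 1.312 × sin 30° = 1.312 × 0.5000 = 0.6560.
D_min = 2·arcsin(0.6560) − 60° = 2 × 40.996° − 60° = 21.991°.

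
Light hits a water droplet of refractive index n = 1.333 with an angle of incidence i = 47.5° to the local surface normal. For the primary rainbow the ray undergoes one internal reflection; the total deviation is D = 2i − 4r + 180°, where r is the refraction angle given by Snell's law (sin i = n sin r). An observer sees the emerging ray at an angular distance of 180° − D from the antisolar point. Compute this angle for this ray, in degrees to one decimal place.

sin r = sin 47.5° / 1.333 = 0.7373/1.333 = 0.5531; r = 33.58°.
D = 2·47.5° − 4·33.58° + 180° = 95.00° − 134.32° + 180° = 140.68°.
Angle from antisolar point = 180° − D = 39.32°.

39.3°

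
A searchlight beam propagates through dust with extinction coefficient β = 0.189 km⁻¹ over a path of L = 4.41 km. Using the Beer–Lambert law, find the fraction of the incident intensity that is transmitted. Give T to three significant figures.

τ = β·L = 0.189 × 4.41 = 0.8335.
T = exp(−0.8335) = 0.4345.

0.435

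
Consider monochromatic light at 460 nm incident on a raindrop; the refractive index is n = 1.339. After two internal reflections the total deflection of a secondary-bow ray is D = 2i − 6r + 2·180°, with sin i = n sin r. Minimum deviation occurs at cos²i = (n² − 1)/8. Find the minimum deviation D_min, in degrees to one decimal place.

232.5°

cos²i = (1.79292 − 1)/8 = 0.09912; i = arccos(0.31483) = 71.650°.
sin r = sin 71.650°/1.339 = 0.70885; r = 45.141°.
D_min = 2·71.650° − 6·45.141° + 360° = 232.451°.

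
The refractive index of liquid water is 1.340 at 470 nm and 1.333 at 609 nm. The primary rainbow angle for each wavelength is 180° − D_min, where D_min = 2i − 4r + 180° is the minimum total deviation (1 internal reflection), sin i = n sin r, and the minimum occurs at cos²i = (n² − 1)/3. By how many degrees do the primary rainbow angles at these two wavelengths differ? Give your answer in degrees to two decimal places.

1.01°

At 470 nm (n = 1.340): cos²i = 0.26520 → i = 59.004°, r = 39.770°, D_min = 138.929°, rainbow angle = 41.071°.
At 609 nm (n = 1.333): cos²i = 0.25896 → i = 59.410°, r = 40.225°, D_min = 137.922°, rainbow angle = 42.078°.
Angular width = |41.071° − 42.078°| = 1.007°.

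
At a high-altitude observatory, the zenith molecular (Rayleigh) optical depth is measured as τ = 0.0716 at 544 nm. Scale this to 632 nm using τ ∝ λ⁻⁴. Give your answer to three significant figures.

0.0393

τ(632 nm) = τ(544 nm) × (544/632)⁴ = 0.0716 × (0.8608)⁴ = 0.0716 × 0.5489 = 0.0393.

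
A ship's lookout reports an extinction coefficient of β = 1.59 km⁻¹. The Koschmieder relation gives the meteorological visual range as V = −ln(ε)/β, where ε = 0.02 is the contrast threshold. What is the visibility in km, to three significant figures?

V = −ln(0.02) / 1.59 = 3.912 / 1.59 = 2.4604 km.

2.46 km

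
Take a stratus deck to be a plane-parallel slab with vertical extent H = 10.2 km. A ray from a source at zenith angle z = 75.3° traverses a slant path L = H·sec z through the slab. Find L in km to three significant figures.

40.2 km

sec z = 1/cos 75.3° = 3.9408.
L = 10.2 × 3.9408 = 40.196 km.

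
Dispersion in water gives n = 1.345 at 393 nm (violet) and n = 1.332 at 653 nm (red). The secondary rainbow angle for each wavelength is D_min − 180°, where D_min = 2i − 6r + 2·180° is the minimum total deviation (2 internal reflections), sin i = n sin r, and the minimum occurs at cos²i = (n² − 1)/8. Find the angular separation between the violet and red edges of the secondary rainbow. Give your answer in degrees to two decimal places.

At 393 nm (n = 1.345): cos²i = 0.10113 → i = 71.458°, r = 44.821°, D_min = 233.987°, rainbow angle = 53.987°.
At 653 nm (n = 1.332): cos²i = 0.09678 → i = 71.875°, r = 45.520°, D_min = 230.628°, rainbow angle = 50.628°.
Angular width = |53.987° − 50.628°| = 3.359°.

3.36°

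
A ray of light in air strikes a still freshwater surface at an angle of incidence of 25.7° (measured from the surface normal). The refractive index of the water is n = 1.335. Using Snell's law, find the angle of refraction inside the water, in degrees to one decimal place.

19.0°

Snell: sin θ_r = sin θ_i / n = sin 25.7° / 1.335 = 0.4337 / 1.335 = 0.3248.
θ_r = arcsin(0.3248) = 18.96°.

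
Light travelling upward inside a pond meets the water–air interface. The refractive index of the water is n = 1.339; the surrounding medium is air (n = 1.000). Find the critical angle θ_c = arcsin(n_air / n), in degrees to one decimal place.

48.3°

sin θ_c = n_air / n = 1.000 / 1.339 = 0.7468.
θ_c = arcsin(0.7468) = 48.32°.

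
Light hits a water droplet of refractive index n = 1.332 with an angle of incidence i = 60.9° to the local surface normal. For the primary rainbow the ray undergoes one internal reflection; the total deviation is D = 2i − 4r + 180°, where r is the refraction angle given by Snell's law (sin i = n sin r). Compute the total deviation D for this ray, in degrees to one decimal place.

137.8°

sin r = sin 60.9° / 1.332 = 0.8738/1.332 = 0.6560; r = 40.99°.
D = 2·60.9° − 4·40.99° + 180° = 121.80° − 163.98° + 180° = 137.82°.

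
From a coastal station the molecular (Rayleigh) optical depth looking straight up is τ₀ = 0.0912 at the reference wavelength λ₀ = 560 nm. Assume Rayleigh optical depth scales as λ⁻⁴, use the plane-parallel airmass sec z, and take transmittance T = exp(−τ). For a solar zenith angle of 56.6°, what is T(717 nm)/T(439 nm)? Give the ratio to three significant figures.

Airmass: sec 56.6° = 1.8166.
τ(717 nm) = 0.0912 × (560/717)⁴ × 1.8166 = 0.0912 × 0.3721 × 1.8166 = 0.0616.
τ(439 nm) = 0.0912 × (560/439)⁴ × 1.8166 = 0.0912 × 2.6479 × 1.8166 = 0.4387.
T(717)/T(439) = exp(τ_B − τ_A) = exp(0.3770) = 1.4579.

1.46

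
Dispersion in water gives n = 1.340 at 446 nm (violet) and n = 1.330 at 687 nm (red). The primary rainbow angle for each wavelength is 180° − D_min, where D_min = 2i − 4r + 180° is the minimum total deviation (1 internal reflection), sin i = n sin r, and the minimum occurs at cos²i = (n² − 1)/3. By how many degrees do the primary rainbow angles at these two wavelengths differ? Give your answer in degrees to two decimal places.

At 446 nm (n = 1.340): cos²i = 0.26520 → i = 59.004°, r = 39.770°, D_min = 138.929°, rainbow angle = 41.071°.
At 687 nm (n = 1.330): cos²i = 0.25630 → i = 59.585°, r = 40.422°, D_min = 137.484°, rainbow angle = 42.516°.
Angular width = |41.071° − 42.516°| = 1.445°.

1.45°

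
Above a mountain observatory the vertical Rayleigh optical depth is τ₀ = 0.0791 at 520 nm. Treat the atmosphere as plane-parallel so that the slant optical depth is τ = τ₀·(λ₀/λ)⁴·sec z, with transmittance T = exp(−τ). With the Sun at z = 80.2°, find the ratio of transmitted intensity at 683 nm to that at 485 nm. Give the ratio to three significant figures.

Airmass: sec 80.2° = 5.8751.
τ(683 nm) = 0.0791 × (520/683)⁴ × 5.8751 = 0.0791 × 0.3360 × 5.8751 = 0.1561.
τ(485 nm) = 0.0791 × (520/485)⁴ × 5.8751 = 0.0791 × 1.3214 × 5.8751 = 0.6141.
T(683)/T(485) = exp(τ_B − τ_A) = exp(0.4580) = 1.5808.

1.58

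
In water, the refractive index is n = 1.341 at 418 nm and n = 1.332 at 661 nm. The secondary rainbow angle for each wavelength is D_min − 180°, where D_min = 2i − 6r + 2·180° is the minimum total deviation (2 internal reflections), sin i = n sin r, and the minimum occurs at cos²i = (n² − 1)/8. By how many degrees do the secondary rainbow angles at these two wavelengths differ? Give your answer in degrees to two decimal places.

2.34°

At 418 nm (n = 1.341): cos²i = 0.09979 → i = 71.586°, r = 45.034°, D_min = 232.966°, rainbow angle = 52.966°.
At 661 nm (n = 1.332): cos²i = 0.09678 → i = 71.875°, r = 45.520°, D_min = 230.628°, rainbow angle = 50.628°.
Angular width = |52.966° − 50.628°| = 2.337°.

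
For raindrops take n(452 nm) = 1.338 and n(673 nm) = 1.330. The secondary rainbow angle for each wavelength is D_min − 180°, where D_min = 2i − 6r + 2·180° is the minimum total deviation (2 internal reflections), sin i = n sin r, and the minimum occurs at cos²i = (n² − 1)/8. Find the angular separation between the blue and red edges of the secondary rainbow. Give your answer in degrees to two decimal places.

2.09°

At 452 nm (n = 1.338): cos²i = 0.09878 → i = 71.682°, r = 45.195°, D_min = 232.193°, rainbow angle = 52.193°.
At 673 nm (n = 1.330): cos²i = 0.09611 → i = 71.940°, r = 45.630°, D_min = 230.101°, rainbow angle = 50.101°.
Angular width = |52.193° − 50.101°| = 2.092°.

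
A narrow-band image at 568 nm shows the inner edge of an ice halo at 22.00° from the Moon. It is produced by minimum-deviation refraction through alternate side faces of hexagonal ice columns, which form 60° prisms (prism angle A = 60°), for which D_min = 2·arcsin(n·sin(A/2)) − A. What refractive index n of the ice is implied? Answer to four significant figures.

Rearranging: n = sin((D_min + A)/2) / sin(A/2).
(D_min + A)/2 = (22.00° + 60°)/2 = 41.000°.
n = sin 41.000° / sin 30° = 0.6561 / 0.5000 = 1.3121.

1.312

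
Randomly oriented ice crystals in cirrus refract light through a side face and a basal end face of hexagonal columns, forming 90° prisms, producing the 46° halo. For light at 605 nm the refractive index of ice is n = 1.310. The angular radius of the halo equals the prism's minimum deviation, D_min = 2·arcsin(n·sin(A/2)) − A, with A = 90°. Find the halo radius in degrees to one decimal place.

n·sin(A/2) = 1.310 × sin 45° = 1.310 × 0.7071 = 0.9263.
D_min = 2·arcsin(0.9263) − 90° = 2 × 67.867° − 90° = 45.733°.

45.7°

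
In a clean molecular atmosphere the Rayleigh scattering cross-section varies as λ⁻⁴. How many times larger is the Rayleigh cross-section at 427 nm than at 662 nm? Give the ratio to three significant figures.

Rayleigh scattering ∝ λ⁻⁴, so the ratio of coefficients is the inverse fourth power of the wavelength ratio.
σ(427)/σ(662) = (662/427)⁴ = (1.5504)⁴ = 5.777.

5.78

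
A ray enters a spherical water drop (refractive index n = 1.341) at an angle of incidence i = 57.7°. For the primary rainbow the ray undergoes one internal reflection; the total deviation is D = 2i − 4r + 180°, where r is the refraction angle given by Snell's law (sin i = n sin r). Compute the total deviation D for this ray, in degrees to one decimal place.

139.1°

sin r = sin 57.7° / 1.341 = 0.8453/1.341 = 0.6303; r = 39.07°.
D = 2·57.7° − 4·39.07° + 180° = 115.40° − 156.30° + 180° = 139.10°.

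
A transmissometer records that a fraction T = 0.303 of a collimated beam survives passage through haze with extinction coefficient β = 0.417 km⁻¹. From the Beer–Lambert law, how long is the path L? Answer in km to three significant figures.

Beer–Lambert: T = exp(−βL) ⇒ L = −ln(T)/β = −ln(0.303)/0.417 = 1.1940/0.417 = 2.863 km.

2.86 km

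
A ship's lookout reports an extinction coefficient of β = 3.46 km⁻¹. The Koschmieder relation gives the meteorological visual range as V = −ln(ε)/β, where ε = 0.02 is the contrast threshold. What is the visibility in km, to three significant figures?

V = −ln(0.02) / 3.46 = 3.912 / 3.46 = 1.1306 km.

1.13 km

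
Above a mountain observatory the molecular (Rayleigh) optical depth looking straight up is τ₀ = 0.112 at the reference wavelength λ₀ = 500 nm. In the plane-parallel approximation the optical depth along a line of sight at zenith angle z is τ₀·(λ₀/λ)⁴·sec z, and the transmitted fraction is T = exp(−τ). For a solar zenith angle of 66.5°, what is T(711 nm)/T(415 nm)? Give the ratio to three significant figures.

1.69

Airmass: sec 66.5° = 2.5078.
τ(711 nm) = 0.112 × (500/711)⁴ × 2.5078 = 0.112 × 0.2446 × 2.5078 = 0.0687.
τ(415 nm) = 0.112 × (500/415)⁴ × 2.5078 = 0.112 × 2.1071 × 2.5078 = 0.5918.
T(711)/T(415) = exp(τ_B − τ_A) = exp(0.5231) = 1.6873.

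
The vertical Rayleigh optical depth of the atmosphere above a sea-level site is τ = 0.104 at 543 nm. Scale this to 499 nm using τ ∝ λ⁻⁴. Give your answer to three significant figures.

τ(499 nm) = τ(543 nm) × (543/499)⁴ = 0.104 × (1.0882)⁴ = 0.104 × 1.4022 = 0.1458.

0.146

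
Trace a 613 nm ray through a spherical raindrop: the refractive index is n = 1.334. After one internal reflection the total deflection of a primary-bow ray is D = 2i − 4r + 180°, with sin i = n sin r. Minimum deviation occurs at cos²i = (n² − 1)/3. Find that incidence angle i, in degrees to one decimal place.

59.4°

cos²i = (1.334² − 1)/3 = (1.77956 − 1)/3 = 0.25985.
cos i = 0.50976, so i = 59.352°.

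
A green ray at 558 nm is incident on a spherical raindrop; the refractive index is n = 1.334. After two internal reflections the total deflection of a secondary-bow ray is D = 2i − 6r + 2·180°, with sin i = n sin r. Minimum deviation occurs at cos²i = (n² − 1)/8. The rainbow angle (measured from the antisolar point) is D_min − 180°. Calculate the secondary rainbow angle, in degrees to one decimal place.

cos²i = (1.77956 − 1)/8 = 0.09744; i = arccos(0.31216) = 71.810°.
sin r = sin 71.810°/1.334 = 0.71217; r = 45.411°.
D_min = 2·71.810° − 6·45.411° + 360° = 231.153°.
Rainbow angle = D_min − 180° = 51.153°.

51.2°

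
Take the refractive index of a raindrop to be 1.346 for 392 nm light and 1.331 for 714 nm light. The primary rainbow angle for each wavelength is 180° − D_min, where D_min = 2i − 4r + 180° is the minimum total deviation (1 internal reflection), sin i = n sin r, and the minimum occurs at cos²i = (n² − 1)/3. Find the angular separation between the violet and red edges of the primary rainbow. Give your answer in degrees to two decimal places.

2.15°

At 392 nm (n = 1.346): cos²i = 0.27057 → i = 58.657°, r = 39.384°, D_min = 139.775°, rainbow angle = 40.225°.
At 714 nm (n = 1.331): cos²i = 0.25719 → i = 59.527°, r = 40.356°, D_min = 137.630°, rainbow angle = 42.370°.
Angular width = |40.225° − 42.370°| = 2.145°.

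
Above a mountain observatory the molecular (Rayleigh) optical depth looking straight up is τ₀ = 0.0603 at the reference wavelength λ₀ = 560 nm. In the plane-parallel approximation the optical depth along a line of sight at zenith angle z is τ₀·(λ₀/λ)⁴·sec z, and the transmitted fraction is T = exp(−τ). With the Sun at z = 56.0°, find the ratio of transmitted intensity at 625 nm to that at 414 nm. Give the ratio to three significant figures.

1.34

Airmass: sec 56.0° = 1.7883.
τ(625 nm) = 0.0603 × (560/625)⁴ × 1.7883 = 0.0603 × 0.6445 × 1.7883 = 0.0695.
τ(414 nm) = 0.0603 × (560/414)⁴ × 1.7883 = 0.0603 × 3.3477 × 1.7883 = 0.3610.
T(625)/T(414) = exp(τ_B − τ_A) = exp(0.2915) = 1.3384.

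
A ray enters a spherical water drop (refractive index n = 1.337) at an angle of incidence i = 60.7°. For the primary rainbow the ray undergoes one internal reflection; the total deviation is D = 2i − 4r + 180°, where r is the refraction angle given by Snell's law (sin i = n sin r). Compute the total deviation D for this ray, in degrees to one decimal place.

sin r = sin 60.7° / 1.337 = 0.8721/1.337 = 0.6523; r = 40.71°.
D = 2·60.7° − 4·40.71° + 180° = 121.40° − 162.85° + 180° = 138.55°.

138.6°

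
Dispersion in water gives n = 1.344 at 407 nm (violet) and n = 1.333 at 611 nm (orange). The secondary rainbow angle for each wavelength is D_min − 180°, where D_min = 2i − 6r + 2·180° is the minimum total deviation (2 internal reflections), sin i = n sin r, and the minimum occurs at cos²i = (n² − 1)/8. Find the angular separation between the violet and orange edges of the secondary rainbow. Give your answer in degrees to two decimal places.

At 407 nm (n = 1.344): cos²i = 0.10079 → i = 71.490°, r = 44.874°, D_min = 233.733°, rainbow angle = 53.733°.
At 611 nm (n = 1.333): cos²i = 0.09711 → i = 71.843°, r = 45.466°, D_min = 230.891°, rainbow angle = 50.891°.
Angular width = |53.733° − 50.891°| = 2.842°.

2.84°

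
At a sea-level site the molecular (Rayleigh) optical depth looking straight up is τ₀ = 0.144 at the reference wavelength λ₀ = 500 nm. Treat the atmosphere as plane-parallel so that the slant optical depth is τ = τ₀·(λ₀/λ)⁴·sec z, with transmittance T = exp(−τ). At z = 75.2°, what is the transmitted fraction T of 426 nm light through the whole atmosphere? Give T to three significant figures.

sec 75.2° = 3.9147.
τ = 0.144 × (500/426)⁴ × 3.9147 = 0.144 × 1.8978 × 3.9147 = 1.0698.
T = exp(−1.0698) = 0.3431.

0.343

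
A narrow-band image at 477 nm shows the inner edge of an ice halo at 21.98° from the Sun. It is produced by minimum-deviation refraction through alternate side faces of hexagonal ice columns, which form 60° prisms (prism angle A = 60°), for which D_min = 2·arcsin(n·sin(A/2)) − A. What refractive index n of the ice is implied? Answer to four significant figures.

Rearranging: n = sin((D_min + A)/2) / sin(A/2).
(D_min + A)/2 = (21.98° + 60°)/2 = 40.990°.
n = sin 40.990° / sin 30° = 0.6559 / 0.5000 = 1.3119.

1.312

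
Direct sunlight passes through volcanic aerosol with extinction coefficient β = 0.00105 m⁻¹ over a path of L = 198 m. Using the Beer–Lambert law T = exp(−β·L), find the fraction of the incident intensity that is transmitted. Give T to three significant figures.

τ = β·L = 0.00105 × 198 = 0.2079.
T = exp(−0.2079) = 0.8123.

0.812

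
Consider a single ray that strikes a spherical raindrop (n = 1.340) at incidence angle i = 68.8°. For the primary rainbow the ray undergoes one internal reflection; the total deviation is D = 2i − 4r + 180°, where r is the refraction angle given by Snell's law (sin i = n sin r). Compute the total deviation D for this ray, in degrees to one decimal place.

141.2°

sin r = sin 68.8° / 1.340 = 0.9323/1.340 = 0.6958; r = 44.09°.
D = 2·68.8° − 4·44.09° + 180° = 137.60° − 176.35° + 180° = 141.25°.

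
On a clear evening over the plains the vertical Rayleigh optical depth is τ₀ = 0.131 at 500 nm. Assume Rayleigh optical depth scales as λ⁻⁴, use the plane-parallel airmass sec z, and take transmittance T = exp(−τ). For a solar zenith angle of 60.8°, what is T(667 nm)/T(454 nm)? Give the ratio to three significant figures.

Airmass: sec 60.8° = 2.0498.
τ(667 nm) = 0.131 × (500/667)⁴ × 2.0498 = 0.131 × 0.3158 × 2.0498 = 0.0848.
τ(454 nm) = 0.131 × (500/454)⁴ × 2.0498 = 0.131 × 1.4711 × 2.0498 = 0.3950.
T(667)/T(454) = exp(τ_B − τ_A) = exp(0.3102) = 1.3638.

1.36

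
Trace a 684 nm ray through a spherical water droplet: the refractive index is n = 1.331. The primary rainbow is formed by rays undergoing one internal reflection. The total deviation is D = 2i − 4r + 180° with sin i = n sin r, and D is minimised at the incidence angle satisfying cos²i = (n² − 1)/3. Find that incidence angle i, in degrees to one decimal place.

cos²i = (1.331² − 1)/3 = (1.77156 − 1)/3 = 0.25719.
cos i = 0.50714, so i = 59.527°.

59.5°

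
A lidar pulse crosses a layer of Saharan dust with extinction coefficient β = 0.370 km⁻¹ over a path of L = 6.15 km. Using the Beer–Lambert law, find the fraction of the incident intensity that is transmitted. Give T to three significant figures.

τ = β·L = 0.370 × 6.15 = 2.2755.
T = exp(−2.2755) = 0.1027.

0.103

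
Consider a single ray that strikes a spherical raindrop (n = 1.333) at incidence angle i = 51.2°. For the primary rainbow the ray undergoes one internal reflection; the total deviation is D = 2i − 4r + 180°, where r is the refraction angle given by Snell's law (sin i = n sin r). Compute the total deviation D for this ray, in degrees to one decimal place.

sin r = sin 51.2° / 1.333 = 0.7793/1.333 = 0.5846; r = 35.78°.
D = 2·51.2° − 4·35.78° + 180° = 102.40° − 143.11° + 180° = 139.29°.

139.3°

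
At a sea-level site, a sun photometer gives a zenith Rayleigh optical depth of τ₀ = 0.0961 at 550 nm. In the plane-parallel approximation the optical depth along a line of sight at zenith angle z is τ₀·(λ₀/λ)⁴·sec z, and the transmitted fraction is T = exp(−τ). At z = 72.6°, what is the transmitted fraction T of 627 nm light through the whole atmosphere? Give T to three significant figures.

0.827

sec 72.6° = 3.3440.
τ = 0.0961 × (550/627)⁴ × 3.3440 = 0.0961 × 0.5921 × 3.3440 = 0.1903.
T = exp(−0.1903) = 0.8267.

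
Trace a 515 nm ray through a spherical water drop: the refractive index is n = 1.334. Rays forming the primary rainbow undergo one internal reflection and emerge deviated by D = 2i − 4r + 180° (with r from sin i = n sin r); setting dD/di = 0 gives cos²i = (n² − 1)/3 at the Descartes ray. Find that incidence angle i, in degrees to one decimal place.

59.4°

cos²i = (1.334² − 1)/3 = (1.77956 − 1)/3 = 0.25985.
cos i = 0.50976, so i = 59.352°.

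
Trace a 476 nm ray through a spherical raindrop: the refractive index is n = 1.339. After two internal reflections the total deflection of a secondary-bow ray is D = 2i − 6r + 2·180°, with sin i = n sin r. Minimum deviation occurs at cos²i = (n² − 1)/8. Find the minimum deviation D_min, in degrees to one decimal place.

232.5°

cos²i = (1.79292 − 1)/8 = 0.09912; i = arccos(0.31483) = 71.650°.
sin r = sin 71.650°/1.339 = 0.70885; r = 45.141°.
D_min = 2·71.650° − 6·45.141° + 360° = 232.451°.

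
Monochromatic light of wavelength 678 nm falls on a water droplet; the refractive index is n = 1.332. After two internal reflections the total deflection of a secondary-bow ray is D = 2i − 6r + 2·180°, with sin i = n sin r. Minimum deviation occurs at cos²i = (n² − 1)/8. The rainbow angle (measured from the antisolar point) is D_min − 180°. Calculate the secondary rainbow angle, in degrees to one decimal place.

cos²i = (1.77422 − 1)/8 = 0.09678; i = arccos(0.31109) = 71.875°.
sin r = sin 71.875°/1.332 = 0.71350; r = 45.520°.
D_min = 2·71.875° − 6·45.520° + 360° = 230.628°.
Rainbow angle = D_min − 180° = 50.628°.

50.6°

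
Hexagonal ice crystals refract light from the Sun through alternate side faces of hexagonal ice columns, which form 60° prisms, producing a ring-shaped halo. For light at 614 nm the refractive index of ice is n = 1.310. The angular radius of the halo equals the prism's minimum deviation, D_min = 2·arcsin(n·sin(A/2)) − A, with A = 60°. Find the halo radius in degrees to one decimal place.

21.8°

n·sin(A/2) = 1.310 × sin 30° = 1.310 × 0.5000 = 0.6550.
D_min = 2·arcsin(0.6550) − 60° = 2 × 40.920° − 60° = 21.839°.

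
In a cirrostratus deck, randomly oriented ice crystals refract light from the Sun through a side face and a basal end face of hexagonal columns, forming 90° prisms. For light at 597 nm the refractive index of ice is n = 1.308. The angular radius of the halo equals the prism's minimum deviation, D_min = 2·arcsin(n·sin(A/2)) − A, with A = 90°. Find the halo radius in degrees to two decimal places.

n·sin(A/2) = 1.308 × sin 45° = 1.308 × 0.7071 = 0.9249.
D_min = 2·arcsin(0.9249) − 90° = 2 × 67.653° − 90° = 45.305°.

45.31°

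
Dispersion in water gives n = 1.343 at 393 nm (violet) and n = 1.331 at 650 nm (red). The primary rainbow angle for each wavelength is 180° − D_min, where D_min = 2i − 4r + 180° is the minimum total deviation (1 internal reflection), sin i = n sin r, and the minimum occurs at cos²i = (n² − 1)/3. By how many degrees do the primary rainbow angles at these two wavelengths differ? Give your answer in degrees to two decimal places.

1.72°

At 393 nm (n = 1.343): cos²i = 0.26788 → i = 58.830°, r = 39.577°, D_min = 139.354°, rainbow angle = 40.646°.
At 650 nm (n = 1.331): cos²i = 0.25719 → i = 59.527°, r = 40.356°, D_min = 137.630°, rainbow angle = 42.370°.
Angular width = |40.646° − 42.370°| = 1.724°.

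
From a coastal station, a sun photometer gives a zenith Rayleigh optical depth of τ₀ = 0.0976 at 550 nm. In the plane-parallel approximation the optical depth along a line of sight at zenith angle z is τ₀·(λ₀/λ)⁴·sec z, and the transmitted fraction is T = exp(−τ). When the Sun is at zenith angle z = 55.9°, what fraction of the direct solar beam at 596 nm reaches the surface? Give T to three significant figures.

0.881

sec 55.9° = 1.7837.
τ = 0.0976 × (550/596)⁴ × 1.7837 = 0.0976 × 0.7252 × 1.7837 = 0.1263.
T = exp(−0.1263) = 0.8814.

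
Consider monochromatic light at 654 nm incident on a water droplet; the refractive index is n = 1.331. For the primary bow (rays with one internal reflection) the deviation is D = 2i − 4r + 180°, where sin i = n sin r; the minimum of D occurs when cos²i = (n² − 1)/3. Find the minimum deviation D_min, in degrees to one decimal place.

cos²i = (1.77156 − 1)/3 = 0.25719; i = arccos(0.50714) = 59.527°.
sin r = sin 59.527°/1.331 = 0.64753; r = 40.356°.
D_min = 2·59.527° − 4·40.356° + 180° = 137.630°.

137.6°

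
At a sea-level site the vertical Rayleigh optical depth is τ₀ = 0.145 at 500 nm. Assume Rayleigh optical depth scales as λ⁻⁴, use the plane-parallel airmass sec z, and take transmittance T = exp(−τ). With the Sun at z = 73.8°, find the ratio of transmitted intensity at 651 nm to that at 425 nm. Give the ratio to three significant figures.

2.26

Airmass: sec 73.8° = 3.5843.
τ(651 nm) = 0.145 × (500/651)⁴ × 3.5843 = 0.145 × 0.3480 × 3.5843 = 0.1809.
τ(425 nm) = 0.145 × (500/425)⁴ × 3.5843 = 0.145 × 1.9157 × 3.5843 = 0.9956.
T(651)/T(425) = exp(τ_B − τ_A) = exp(0.8148) = 2.2587.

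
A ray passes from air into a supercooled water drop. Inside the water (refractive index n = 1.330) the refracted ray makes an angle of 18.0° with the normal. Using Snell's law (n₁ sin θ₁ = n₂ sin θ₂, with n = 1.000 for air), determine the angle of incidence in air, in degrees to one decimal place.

Snell: sin θ_i = n · sin θ_r = 1.330 × sin 18.0° = 1.330 × 0.3090 = 0.4110.
θ_i = arcsin(0.4110) = 24.27°.

24.3°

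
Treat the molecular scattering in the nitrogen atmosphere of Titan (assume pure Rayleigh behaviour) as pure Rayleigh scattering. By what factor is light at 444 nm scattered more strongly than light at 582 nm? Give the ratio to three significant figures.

Rayleigh scattering ∝ λ⁻⁴, so the ratio of coefficients is the inverse fourth power of the wavelength ratio.
σ(444)/σ(582) = (582/444)⁴ = (1.3108)⁴ = 2.952.

2.95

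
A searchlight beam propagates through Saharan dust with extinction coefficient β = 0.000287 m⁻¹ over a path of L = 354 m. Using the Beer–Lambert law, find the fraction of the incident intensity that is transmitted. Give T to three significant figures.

0.903

τ = β·L = 0.000287 × 354 = 0.1016.
T = exp(−0.1016) = 0.9034.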